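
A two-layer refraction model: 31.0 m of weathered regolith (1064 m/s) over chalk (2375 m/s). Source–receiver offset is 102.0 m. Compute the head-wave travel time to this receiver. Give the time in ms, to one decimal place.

t = x/V₂ + 2h·√(V₂²−V₁²)/(V₁V₂).
√(V₂²−V₁²) = √(2375²−1064²) = 2123.3 m/s; delay term = 2·31.0·2123.3/(1064·2375) = 0.05210 s.
t = 102.0/2375 + 0.05210 = 0.09504 s.

95.0 ms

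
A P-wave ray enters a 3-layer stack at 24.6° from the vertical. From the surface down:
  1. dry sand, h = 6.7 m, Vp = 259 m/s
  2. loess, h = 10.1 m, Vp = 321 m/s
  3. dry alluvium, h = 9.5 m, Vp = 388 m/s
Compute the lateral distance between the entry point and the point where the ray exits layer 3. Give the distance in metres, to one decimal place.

16.7 m

Apply Snell's law at each interface; in layer i the horizontal offset is hᵢ·tan θᵢ.
Layer 1: θ = 24.60°; offset = 6.7·tan 24.60° = 3.067 m.
Layer 2: sin θ = 321·sin 24.6°/259 = 0.5159, θ = 31.06°; offset = 10.1·tan 31.06° = 6.083 m.
Layer 3: sin θ = 388·sin 24.6°/259 = 0.6236, θ = 38.58°; offset = 9.5·tan 38.58° = 7.579 m.
Σ offsets = 16.729 m.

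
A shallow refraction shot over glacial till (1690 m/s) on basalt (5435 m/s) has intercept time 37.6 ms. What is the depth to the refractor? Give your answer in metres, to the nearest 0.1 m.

θ_c = arcsin(1690/5435) = 18.12°; cos θ_c = 0.9504.
tᵢ = 2h cos θ_c/V₁ ⇒ h = tᵢ·V₁/(2 cos θ_c) = 0.0376·1690/(2·0.9504) = 33.43 m.

33.4 m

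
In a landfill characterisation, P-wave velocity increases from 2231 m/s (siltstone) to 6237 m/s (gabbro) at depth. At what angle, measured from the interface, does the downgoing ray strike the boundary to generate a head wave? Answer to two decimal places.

At critical incidence the refracted ray runs along the interface (θ₂ = 90°), so sin θ_c = V₁/V₂.
θ_c = arcsin(2231/6237) = arcsin 0.3577 = 20.96°.
Measured from the interface: 90° − 20.96° = 69.04°.

69.04°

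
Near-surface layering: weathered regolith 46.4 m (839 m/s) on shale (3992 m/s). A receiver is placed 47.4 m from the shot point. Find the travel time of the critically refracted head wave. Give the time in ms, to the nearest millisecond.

120 ms

t = x/V₂ + 2h·√(V₂²−V₁²)/(V₁V₂).
√(V₂²−V₁²) = √(3992²−839²) = 3902.8 m/s; delay term = 2·46.4·3902.8/(839·3992) = 0.10814 s.
t = 47.4/3992 + 0.10814 = 0.12001 s.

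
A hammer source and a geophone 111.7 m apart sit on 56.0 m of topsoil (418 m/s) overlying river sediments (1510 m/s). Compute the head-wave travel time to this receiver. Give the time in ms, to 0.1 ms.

331.4 ms

t = x/V₂ + 2h·√(V₂²−V₁²)/(V₁V₂).
√(V₂²−V₁²) = √(1510²−418²) = 1451.0 m/s; delay term = 2·56.0·1451.0/(418·1510) = 0.25747 s.
t = 111.7/1510 + 0.25747 = 0.33145 s.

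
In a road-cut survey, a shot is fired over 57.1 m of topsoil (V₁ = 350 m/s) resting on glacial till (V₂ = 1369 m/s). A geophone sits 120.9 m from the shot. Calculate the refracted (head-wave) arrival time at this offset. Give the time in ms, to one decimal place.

t = x/V₂ + 2h·√(V₂²−V₁²)/(V₁V₂).
√(V₂²−V₁²) = √(1369²−350²) = 1323.5 m/s; delay term = 2·57.1·1323.5/(350·1369) = 0.31544 s.
t = 120.9/1369 + 0.31544 = 0.40375 s.

403.8 ms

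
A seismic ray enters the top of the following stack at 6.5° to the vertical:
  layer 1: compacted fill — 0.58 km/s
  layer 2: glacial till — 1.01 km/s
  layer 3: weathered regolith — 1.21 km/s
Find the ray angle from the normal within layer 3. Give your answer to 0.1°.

13.7°

Ray parameter p = sin 6.5° / 0.58 = 1.9518e-01 s/km.
sin θ_3 = p·V_3 = 1.9518e-01 × 1.21 = 0.2362.
θ_3 = arcsin 0.2362 = 13.66°.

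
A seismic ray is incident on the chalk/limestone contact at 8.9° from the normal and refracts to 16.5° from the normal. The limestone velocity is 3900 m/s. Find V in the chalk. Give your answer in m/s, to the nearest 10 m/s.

Snell's law: sin 8.9°/V₁ = sin 16.5°/V₂.
V₁ = V₂·sin 8.9°/sin 16.5° = 3900 × 0.5447 = 2124.43 m/s.

2120 m/s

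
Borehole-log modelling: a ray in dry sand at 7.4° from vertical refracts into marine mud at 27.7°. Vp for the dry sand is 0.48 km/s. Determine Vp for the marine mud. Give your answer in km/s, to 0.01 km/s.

sin 7.4° = 0.1288; sin 27.7° = 0.4648.
V₂ = V₁·(sin θ₂/sin θ₁) = 0.48·(0.4648/0.1288) = 1.73 km/s.

1.73 km/s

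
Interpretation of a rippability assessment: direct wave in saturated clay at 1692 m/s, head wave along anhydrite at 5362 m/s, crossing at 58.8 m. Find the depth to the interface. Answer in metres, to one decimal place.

x_cross = 2h·√((V₂+V₁)/(V₂−V₁)) → h = x_cross / (2·√((V₂+V₁)/(V₂−V₁))).
√((V₂+V₁)/(V₂−V₁)) = √((5362+1692)/(5362−1692)) = 1.3864.
h = 58.8 / (2·1.3864) = 21.21 m.

21.2 m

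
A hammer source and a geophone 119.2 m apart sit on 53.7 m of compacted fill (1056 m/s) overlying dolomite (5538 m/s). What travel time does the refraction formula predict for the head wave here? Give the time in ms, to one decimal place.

t = x/V₂ + 2h·√(V₂²−V₁²)/(V₁V₂).
√(V₂²−V₁²) = √(5538²−1056²) = 5436.4 m/s; delay term = 2·53.7·5436.4/(1056·5538) = 0.09984 s.
t = 119.2/5538 + 0.09984 = 0.12136 s.

121.4 ms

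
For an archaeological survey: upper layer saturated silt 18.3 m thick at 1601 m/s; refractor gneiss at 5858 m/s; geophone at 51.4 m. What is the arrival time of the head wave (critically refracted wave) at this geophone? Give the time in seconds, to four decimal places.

0.0308 s

t = x/V₂ + 2h·√(V₂²−V₁²)/(V₁V₂).
√(V₂²−V₁²) = √(5858²−1601²) = 5635.0 m/s; delay term = 2·18.3·5635.0/(1601·5858) = 0.02199 s.
t = 51.4/5858 + 0.02199 = 0.03076 s.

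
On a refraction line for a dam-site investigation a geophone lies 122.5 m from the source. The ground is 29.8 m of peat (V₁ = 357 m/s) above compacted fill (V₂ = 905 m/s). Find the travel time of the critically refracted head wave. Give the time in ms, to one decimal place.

288.8 ms

θ_c = arcsin(V₁/V₂) = arcsin(357/905) = 23.23°, cos θ_c = 0.9189.
Intercept time tᵢ = 2h cos θ_c / V₁ = 2·29.8·0.9189/357 = 0.15341 s.
t = x/V₂ + tᵢ = 122.5/905 + 0.15341 = 0.28877 s.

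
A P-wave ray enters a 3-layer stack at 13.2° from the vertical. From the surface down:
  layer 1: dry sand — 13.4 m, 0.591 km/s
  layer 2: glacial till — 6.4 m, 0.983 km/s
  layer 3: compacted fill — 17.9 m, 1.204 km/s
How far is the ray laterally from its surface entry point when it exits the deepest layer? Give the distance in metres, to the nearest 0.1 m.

15.2 m

p = sin θ₁/V₁ = sin 13.2°/0.591 = 3.8638e-01 s/km is conserved through the stack.
Layer 1: θ = 13.20°; offset = 13.4·tan 13.20° = 3.143 m.
Layer 2: sin θ = p·0.983 = 0.3798 → θ = 22.32°; offset = 6.4·tan 22.32° = 2.628 m.
Layer 3: sin θ = p·1.204 = 0.4652 → θ = 27.72°; offset = 17.9·tan 27.72° = 9.407 m.
Summing the layer offsets gives 15.178 m.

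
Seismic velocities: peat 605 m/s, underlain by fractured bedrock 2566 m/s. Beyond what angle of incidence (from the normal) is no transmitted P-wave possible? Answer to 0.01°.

Critical incidence: sin θ_c = V₁/V₂ = 605/2566 = 0.2358.
θ_c = arcsin 0.2358 = 13.64°.

13.64°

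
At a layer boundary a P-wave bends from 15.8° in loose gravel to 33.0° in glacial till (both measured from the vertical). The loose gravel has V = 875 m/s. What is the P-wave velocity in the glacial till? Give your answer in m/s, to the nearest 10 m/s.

sin 15.8° = 0.2723; sin 33.0° = 0.5446.
V₂ = V₁·(sin θ₂/sin θ₁) = 875·(0.5446/0.2723) = 1750.25 m/s.

1750 m/s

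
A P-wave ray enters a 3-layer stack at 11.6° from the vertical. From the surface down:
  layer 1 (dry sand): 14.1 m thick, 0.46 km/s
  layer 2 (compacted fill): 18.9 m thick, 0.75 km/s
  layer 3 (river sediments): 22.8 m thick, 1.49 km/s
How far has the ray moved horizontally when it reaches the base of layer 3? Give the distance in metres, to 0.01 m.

Apply Snell's law at each interface; in layer i the horizontal offset is hᵢ·tan θᵢ.
Layer 1: θ = 11.60°; offset = 14.1·tan 11.60° = 2.8943 m.
Layer 2: sin θ = 0.75·sin 11.6°/0.46 = 0.3278, θ = 19.14°; offset = 18.9·tan 19.14° = 6.5588 m.
Layer 3: sin θ = 1.49·sin 11.6°/0.46 = 0.6513, θ = 40.64°; offset = 22.8·tan 40.64° = 19.5703 m.
Total horizontal offset = 29.0234 m.

29.02 m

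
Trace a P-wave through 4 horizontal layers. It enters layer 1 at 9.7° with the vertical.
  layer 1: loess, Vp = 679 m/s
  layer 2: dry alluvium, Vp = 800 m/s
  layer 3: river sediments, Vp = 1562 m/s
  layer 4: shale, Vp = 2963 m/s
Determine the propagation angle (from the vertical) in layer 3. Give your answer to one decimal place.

Snell's law across each interface conserves sin θ / V, so sin θ_3 = V_3·sin θ₁/V₁.
sin θ_3 = 1562 × sin 9.7° / 679 = 0.3876.
θ_3 = arcsin 0.3876 = 22.81°.

22.8°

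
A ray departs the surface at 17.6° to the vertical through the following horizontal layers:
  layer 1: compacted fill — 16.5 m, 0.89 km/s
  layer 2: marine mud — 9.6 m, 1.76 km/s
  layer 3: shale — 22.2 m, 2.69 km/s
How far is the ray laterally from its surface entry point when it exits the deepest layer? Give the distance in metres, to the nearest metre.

62 m

Apply Snell's law at each interface; in layer i the horizontal offset is hᵢ·tan θᵢ.
Layer 1: θ = 17.60°; offset = 16.5·tan 17.60° = 5.234 m.
Layer 2: sin θ = 1.76·sin 17.6°/0.89 = 0.5979, θ = 36.72°; offset = 9.6·tan 36.72° = 7.162 m.
Layer 3: sin θ = 2.69·sin 17.6°/0.89 = 0.9139, θ = 66.05°; offset = 22.2·tan 66.05° = 49.981 m.
Summing the layer offsets gives 62.377 m.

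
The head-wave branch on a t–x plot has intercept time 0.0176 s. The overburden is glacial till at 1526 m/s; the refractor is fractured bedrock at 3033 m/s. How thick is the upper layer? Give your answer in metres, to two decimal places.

h = tᵢ·V₁·V₂ / (2·√(V₂²−V₁²)).
√(V₂²−V₁²) = √(3033² − 1526²) = 2621.1 m/s.
h = 0.0176 s × 1526 × 3033 / (2 × 2621.1) = 15.54 m.

15.54 m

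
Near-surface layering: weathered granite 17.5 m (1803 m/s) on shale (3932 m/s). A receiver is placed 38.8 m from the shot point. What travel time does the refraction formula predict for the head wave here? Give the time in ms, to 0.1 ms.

27.1 ms

t = x/V₂ + 2h·√(V₂²−V₁²)/(V₁V₂).
√(V₂²−V₁²) = √(3932²−1803²) = 3494.3 m/s; delay term = 2·17.5·3494.3/(1803·3932) = 0.01725 s.
t = 38.8/3932 + 0.01725 = 0.02712 s.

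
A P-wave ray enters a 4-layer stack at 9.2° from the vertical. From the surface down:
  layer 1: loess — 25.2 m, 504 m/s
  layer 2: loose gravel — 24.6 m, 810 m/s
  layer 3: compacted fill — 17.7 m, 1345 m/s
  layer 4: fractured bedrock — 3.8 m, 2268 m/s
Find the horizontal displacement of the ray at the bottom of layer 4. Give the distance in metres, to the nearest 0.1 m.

Apply Snell's law at each interface; in layer i the horizontal offset is hᵢ·tan θᵢ.
Layer 1: θ = 9.20°; offset = 25.2·tan 9.20° = 4.082 m.
Layer 2: sin θ = 810·sin 9.2°/504 = 0.2570, θ = 14.89°; offset = 24.6·tan 14.89° = 6.541 m.
Layer 3: sin θ = 1345·sin 9.2°/504 = 0.4267, θ = 25.26°; offset = 17.7·tan 25.26° = 8.350 m.
Layer 4: sin θ = 2268·sin 9.2°/504 = 0.7195, θ = 46.01°; offset = 3.8·tan 46.01° = 3.936 m.
Summing the layer offsets gives 22.909 m.

22.9 m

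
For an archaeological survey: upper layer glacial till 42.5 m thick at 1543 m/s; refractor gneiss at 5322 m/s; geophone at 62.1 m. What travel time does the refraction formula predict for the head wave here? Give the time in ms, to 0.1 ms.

t = x/V₂ + 2h·√(V₂²−V₁²)/(V₁V₂).
√(V₂²−V₁²) = √(5322²−1543²) = 5093.4 m/s; delay term = 2·42.5·5093.4/(1543·5322) = 0.05272 s.
t = 62.1/5322 + 0.05272 = 0.06439 s.

64.4 ms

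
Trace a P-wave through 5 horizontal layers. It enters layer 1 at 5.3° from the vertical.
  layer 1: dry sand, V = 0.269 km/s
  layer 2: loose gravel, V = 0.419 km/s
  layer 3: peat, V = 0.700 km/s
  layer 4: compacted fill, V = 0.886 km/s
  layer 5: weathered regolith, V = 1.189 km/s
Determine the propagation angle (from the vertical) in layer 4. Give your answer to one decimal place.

Snell's law across each interface conserves sin θ / V, so sin θ_4 = V_4·sin θ₁/V₁.
sin θ_4 = 0.886 × sin 5.3° / 0.269 = 0.3042.
θ_4 = arcsin 0.3042 = 17.71°.

17.7°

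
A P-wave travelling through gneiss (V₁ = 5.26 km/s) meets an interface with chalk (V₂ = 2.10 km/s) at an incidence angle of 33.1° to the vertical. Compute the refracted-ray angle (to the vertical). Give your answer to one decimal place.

12.6°

sin θ₁/V₁ = sin θ₂/V₂ ⇒ sin θ₂ = 2.10·sin 33.1°/5.26 = 2.10·0.5461/5.26 = 0.2180.
θ₂ = sin⁻¹(0.2180) = 12.59° (from vertical).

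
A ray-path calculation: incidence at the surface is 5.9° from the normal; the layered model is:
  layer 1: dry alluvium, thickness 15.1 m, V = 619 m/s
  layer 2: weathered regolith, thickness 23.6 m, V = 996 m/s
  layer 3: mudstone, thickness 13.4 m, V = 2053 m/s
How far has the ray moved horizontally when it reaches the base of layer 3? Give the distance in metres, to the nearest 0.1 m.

Ray parameter p = sin 5.9° / 619 m/s = 1.6606e-04 s/m.
Layer 1: θ = 5.90°; offset = 15.1·tan 5.90° = 1.560 m.
Layer 2: sin θ = p·996 = 0.1654 → θ = 9.52°; offset = 23.6·tan 9.52° = 3.958 m.
Layer 3: sin θ = p·2053 = 0.3409 → θ = 19.93°; offset = 13.4·tan 19.93° = 4.860 m.
Total horizontal offset = 10.378 m.

10.4 m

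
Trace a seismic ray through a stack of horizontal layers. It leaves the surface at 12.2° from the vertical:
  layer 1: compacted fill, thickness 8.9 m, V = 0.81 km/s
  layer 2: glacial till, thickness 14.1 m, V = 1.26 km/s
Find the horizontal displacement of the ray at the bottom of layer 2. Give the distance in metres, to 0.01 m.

p = sin θ₁/V₁ = sin 12.2°/0.81 = 2.6089e-01 s/km is conserved through the stack.
Layer 1: θ = 12.20°; offset = 8.9·tan 12.20° = 1.9242 m.
Layer 2: sin θ = p·1.26 = 0.3287 → θ = 19.19°; offset = 14.1·tan 19.19° = 4.9078 m.
Σ offsets = 6.8321 m.

6.83 m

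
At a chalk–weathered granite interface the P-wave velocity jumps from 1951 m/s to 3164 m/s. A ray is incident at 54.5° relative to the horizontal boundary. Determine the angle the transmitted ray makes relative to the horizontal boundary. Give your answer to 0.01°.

Angle from the normal: 90° − 54.5° = 35.5°.
Snell's law: sin θ₂ = (V₂/V₁)·sin θ₁ = (3164/1951)·sin 35.5° = 0.9417.
θ₂ = arcsin 0.9417 = 70.35° from the normal.
From the interface: 90° − 70.35° = 19.65°.

19.65°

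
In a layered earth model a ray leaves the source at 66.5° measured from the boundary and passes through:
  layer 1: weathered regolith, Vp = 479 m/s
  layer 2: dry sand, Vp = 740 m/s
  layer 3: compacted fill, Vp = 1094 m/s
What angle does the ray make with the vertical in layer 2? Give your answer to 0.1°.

From the normal: θ₁ = 90° − 66.5° = 23.5°.
Snell's law across each interface conserves sin θ / V, so sin θ_2 = V_2·sin θ₁/V₁.
sin θ_2 = 740 × sin 23.5° / 479 = 0.6160.
θ_2 = 38.03° from the vertical.

38.0°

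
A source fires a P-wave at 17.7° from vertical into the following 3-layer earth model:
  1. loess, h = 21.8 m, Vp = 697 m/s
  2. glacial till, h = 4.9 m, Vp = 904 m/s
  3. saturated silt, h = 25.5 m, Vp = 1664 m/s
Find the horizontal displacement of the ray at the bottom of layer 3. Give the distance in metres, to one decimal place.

Ray parameter p = sin 17.7° / 697 m/s = 4.3620e-04 s/m.
Layer 1: θ = 17.70°; offset = 21.8·tan 17.70° = 6.957 m.
Layer 2: sin θ = p·904 = 0.3943 → θ = 23.22°; offset = 4.9·tan 23.22° = 2.103 m.
Layer 3: sin θ = p·1664 = 0.7258 → θ = 46.54°; offset = 25.5·tan 46.54° = 26.908 m.
Total horizontal offset = 35.968 m.

36.0 m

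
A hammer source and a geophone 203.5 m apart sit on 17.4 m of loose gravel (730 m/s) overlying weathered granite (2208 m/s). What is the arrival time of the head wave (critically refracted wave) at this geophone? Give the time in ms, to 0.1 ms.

θ_c = arcsin(V₁/V₂) = arcsin(730/2208) = 19.31°, cos θ_c = 0.9438.
Intercept time tᵢ = 2h cos θ_c / V₁ = 2·17.4·0.9438/730 = 0.04499 s.
t = x/V₂ + tᵢ = 203.5/2208 + 0.04499 = 0.13716 s.

137.2 ms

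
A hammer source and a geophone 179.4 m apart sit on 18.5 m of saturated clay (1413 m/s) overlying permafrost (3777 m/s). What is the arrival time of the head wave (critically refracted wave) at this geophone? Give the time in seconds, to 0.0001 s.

t = x/V₂ + 2h·√(V₂²−V₁²)/(V₁V₂).
√(V₂²−V₁²) = √(3777²−1413²) = 3502.7 m/s; delay term = 2·18.5·3502.7/(1413·3777) = 0.02428 s.
t = 179.4/3777 + 0.02428 = 0.07178 s.

0.0718 s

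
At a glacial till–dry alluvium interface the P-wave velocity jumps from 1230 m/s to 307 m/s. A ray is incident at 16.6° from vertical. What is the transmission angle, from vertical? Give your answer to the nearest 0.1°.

4.1°

Snell's law: sin θ₂ = (V₂/V₁)·sin θ₁ = (307/1230)·sin 16.6° = 0.0713.
θ₂ = sin⁻¹(0.0713) = 4.09° (from vertical).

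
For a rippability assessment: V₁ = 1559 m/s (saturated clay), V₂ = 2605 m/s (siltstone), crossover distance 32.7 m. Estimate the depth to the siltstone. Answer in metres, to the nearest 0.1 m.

8.2 m

h = (x_cross/2)·√((V₂−V₁)/(V₂+V₁)).
(V₂−V₁)/(V₂+V₁) = (2605−1559)/(2605+1559) = 0.2512; √ = 0.5012.
h = (32.7/2)·0.5012 = 8.19 m.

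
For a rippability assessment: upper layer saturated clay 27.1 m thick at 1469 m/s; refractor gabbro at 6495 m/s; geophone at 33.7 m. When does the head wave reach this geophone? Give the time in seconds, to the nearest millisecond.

0.041 s

θ_c = arcsin(V₁/V₂) = arcsin(1469/6495) = 13.07°, cos θ_c = 0.9741.
Intercept time tᵢ = 2h cos θ_c / V₁ = 2·27.1·0.9741/1469 = 0.03594 s.
t = x/V₂ + tᵢ = 33.7/6495 + 0.03594 = 0.04113 s.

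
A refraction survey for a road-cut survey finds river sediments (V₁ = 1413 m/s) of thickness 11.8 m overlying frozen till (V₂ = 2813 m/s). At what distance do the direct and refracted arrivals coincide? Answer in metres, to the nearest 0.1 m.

41.0 m

x_cross = 2h·√((V₂+V₁)/(V₂−V₁)).
(V₂+V₁)/(V₂−V₁) = (2813+1413)/(2813−1413) = 3.0186; √ = 1.7374.
x_cross = 2·11.8·1.7374 = 41.00 m.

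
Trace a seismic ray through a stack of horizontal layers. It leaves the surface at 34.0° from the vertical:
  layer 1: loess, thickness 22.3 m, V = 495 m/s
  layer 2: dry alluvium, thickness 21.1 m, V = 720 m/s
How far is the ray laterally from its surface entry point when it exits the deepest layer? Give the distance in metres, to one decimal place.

44.5 m

Ray parameter p = sin 34.0° / 495 m/s = 1.1297e-03 s/m.
Layer 1: θ = 34.00°; offset = 22.3·tan 34.00° = 15.042 m.
Layer 2: sin θ = p·720 = 0.8134 → θ = 54.43°; offset = 21.1·tan 54.43° = 29.501 m.
Summing the layer offsets gives 44.543 m.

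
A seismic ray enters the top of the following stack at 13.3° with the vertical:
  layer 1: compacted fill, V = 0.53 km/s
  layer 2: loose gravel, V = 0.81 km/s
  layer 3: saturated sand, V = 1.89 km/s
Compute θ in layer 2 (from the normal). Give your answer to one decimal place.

Ray parameter p = sin 13.3° / 0.53 = 4.3406e-01 s/km.
sin θ_2 = p·V_2 = 4.3406e-01 × 0.81 = 0.3516.
θ_2 = arcsin 0.3516 = 20.58°.

20.6°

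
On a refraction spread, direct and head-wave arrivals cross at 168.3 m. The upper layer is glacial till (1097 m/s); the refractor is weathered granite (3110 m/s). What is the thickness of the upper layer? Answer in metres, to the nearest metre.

x_cross = 2h·√((V₂+V₁)/(V₂−V₁)) → h = x_cross / (2·√((V₂+V₁)/(V₂−V₁))).
√((V₂+V₁)/(V₂−V₁)) = √((3110+1097)/(3110−1097)) = 1.4457.
h = 168.3 / (2·1.4457) = 58.21 m.

58 m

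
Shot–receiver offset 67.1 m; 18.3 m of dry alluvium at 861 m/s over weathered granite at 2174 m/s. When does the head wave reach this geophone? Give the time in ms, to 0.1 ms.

t = x/V₂ + 2h·√(V₂²−V₁²)/(V₁V₂).
√(V₂²−V₁²) = √(2174²−861²) = 1996.2 m/s; delay term = 2·18.3·1996.2/(861·2174) = 0.03903 s.
t = 67.1/2174 + 0.03903 = 0.06990 s.

69.9 ms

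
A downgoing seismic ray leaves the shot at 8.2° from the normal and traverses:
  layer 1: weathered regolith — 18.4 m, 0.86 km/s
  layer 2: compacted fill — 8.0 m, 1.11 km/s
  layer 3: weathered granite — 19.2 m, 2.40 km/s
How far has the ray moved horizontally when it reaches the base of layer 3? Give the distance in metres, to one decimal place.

12.5 m

p = sin θ₁/V₁ = sin 8.2°/0.86 = 1.6585e-01 s/km is conserved through the stack.
Layer 1: θ = 8.20°; offset = 18.4·tan 8.20° = 2.651 m.
Layer 2: sin θ = p·1.11 = 0.1841 → θ = 10.61°; offset = 8.0·tan 10.61° = 1.498 m.
Layer 3: sin θ = p·2.40 = 0.3980 → θ = 23.46°; offset = 19.2·tan 23.46° = 8.331 m.
Summing the layer offsets gives 12.480 m.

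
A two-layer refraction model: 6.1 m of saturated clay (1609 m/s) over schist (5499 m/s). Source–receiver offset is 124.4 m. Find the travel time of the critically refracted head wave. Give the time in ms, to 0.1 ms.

t = x/V₂ + 2h·√(V₂²−V₁²)/(V₁V₂).
√(V₂²−V₁²) = √(5499²−1609²) = 5258.3 m/s; delay term = 2·6.1·5258.3/(1609·5499) = 0.00725 s.
t = 124.4/5499 + 0.00725 = 0.02987 s.

29.9 ms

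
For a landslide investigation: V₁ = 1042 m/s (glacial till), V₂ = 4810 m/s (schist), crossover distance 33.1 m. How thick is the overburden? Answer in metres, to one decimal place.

x_cross = 2h·√((V₂+V₁)/(V₂−V₁)) → h = x_cross / (2·√((V₂+V₁)/(V₂−V₁))).
√((V₂+V₁)/(V₂−V₁)) = √((4810+1042)/(4810−1042)) = 1.2462.
h = 33.1 / (2·1.2462) = 13.28 m.

13.3 m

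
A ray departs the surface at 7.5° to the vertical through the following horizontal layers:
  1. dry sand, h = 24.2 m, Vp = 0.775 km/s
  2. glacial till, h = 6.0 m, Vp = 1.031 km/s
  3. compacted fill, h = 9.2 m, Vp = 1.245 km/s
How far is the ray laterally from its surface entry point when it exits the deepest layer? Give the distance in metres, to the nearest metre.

Apply Snell's law at each interface; in layer i the horizontal offset is hᵢ·tan θᵢ.
Layer 1: θ = 7.50°; offset = 24.2·tan 7.50° = 3.186 m.
Layer 2: sin θ = 1.031·sin 7.5°/0.775 = 0.1736, θ = 10.00°; offset = 6.0·tan 10.00° = 1.058 m.
Layer 3: sin θ = 1.245·sin 7.5°/0.775 = 0.2097, θ = 12.10°; offset = 9.2·tan 12.10° = 1.973 m.
Summing the layer offsets gives 6.217 m.

6 m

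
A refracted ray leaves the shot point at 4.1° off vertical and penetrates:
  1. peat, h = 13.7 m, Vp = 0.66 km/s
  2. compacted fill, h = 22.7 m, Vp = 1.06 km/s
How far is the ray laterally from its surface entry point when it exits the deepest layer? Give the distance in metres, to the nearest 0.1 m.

3.6 m

Apply Snell's law at each interface; in layer i the horizontal offset is hᵢ·tan θᵢ.
Layer 1: θ = 4.10°; offset = 13.7·tan 4.10° = 0.982 m.
Layer 2: sin θ = 1.06·sin 4.1°/0.66 = 0.1148, θ = 6.59°; offset = 22.7·tan 6.59° = 2.624 m.
Σ offsets = 3.606 m.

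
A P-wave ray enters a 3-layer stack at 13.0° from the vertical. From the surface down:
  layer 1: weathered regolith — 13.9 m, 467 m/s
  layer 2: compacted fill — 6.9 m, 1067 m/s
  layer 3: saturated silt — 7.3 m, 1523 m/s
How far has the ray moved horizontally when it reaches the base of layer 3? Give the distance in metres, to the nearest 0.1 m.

15.2 m

Ray parameter p = sin 13.0° / 467 m/s = 4.8169e-04 s/m.
Layer 1: θ = 13.00°; offset = 13.9·tan 13.00° = 3.209 m.
Layer 2: sin θ = p·1067 = 0.5140 → θ = 30.93°; offset = 6.9·tan 30.93° = 4.134 m.
Layer 3: sin θ = p·1523 = 0.7336 → θ = 47.19°; offset = 7.3·tan 47.19° = 7.881 m.
Summing the layer offsets gives 15.224 m.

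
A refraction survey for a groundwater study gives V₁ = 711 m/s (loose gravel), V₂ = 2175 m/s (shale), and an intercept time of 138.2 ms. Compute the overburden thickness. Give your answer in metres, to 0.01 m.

51.99 m

θ_c = arcsin(711/2175) = 19.08°; cos θ_c = 0.9451.
tᵢ = 2h cos θ_c/V₁ ⇒ h = tᵢ·V₁/(2 cos θ_c) = 0.1382·711/(2·0.9451) = 51.99 m.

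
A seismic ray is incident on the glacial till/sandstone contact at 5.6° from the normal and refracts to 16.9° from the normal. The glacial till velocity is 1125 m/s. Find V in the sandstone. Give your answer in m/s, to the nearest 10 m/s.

sin 5.6° = 0.0976; sin 16.9° = 0.2907.
V₂ = V₁·(sin θ₂/sin θ₁) = 1125·(0.2907/0.0976) = 3351.41 m/s.

3350 m/s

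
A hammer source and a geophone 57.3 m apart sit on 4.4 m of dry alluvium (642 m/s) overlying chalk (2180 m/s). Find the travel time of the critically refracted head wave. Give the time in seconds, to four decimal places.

t = x/V₂ + 2h·√(V₂²−V₁²)/(V₁V₂).
√(V₂²−V₁²) = √(2180²−642²) = 2083.3 m/s; delay term = 2·4.4·2083.3/(642·2180) = 0.01310 s.
t = 57.3/2180 + 0.01310 = 0.03938 s.

0.0394 s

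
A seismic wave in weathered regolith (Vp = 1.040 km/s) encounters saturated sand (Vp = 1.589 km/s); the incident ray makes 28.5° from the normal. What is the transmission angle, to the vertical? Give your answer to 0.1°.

sin θ₁/V₁ = sin θ₂/V₂ ⇒ sin θ₂ = 1.589·sin 28.5°/1.040 = 1.589·0.4772/1.040 = 0.7290.
θ₂ = sin⁻¹(0.7290) = 46.81° (from vertical).

46.8°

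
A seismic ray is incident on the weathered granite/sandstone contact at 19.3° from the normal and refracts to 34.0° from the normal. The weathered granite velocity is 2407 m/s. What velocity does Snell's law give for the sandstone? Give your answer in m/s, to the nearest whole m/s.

sin 19.3° = 0.3305; sin 34.0° = 0.5592.
V₂ = V₁·(sin θ₂/sin θ₁) = 2407·(0.5592/0.3305) = 4072.37 m/s.

4072 m/s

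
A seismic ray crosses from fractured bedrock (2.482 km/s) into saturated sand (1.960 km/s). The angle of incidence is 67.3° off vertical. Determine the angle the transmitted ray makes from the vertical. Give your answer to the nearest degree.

Snell's law: sin θ₂ = (V₂/V₁)·sin θ₁ = (1.960/2.482)·sin 67.3° = 0.7285.
θ₂ = arcsin 0.7285 = 46.76° from the normal.

47°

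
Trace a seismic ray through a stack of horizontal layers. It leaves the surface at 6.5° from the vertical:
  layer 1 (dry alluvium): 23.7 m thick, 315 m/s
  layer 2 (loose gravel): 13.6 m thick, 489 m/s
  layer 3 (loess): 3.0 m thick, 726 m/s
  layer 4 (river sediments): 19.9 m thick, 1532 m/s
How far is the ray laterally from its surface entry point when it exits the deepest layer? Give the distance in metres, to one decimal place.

19.1 m

Ray parameter p = sin 6.5° / 315 m/s = 3.5938e-04 s/m.
Layer 1: θ = 6.50°; offset = 23.7·tan 6.50° = 2.700 m.
Layer 2: sin θ = p·489 = 0.1757 → θ = 10.12°; offset = 13.6·tan 10.12° = 2.428 m.
Layer 3: sin θ = p·726 = 0.2609 → θ = 15.12°; offset = 3.0·tan 15.12° = 0.811 m.
Layer 4: sin θ = p·1532 = 0.5506 → θ = 33.41°; offset = 19.9·tan 33.41° = 13.124 m.
Σ offsets = 19.063 m.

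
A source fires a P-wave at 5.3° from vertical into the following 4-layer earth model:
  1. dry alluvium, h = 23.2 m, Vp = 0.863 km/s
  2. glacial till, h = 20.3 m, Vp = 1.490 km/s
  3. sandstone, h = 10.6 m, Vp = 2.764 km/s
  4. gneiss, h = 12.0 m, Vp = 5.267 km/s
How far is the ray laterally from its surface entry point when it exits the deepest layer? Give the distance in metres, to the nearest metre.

Ray parameter p = sin 5.3° / 0.863 km/s = 1.0703e-01 s/km.
Layer 1: θ = 5.30°; offset = 23.2·tan 5.30° = 2.152 m.
Layer 2: sin θ = p·1.490 = 0.1595 → θ = 9.18°; offset = 20.3·tan 9.18° = 3.279 m.
Layer 3: sin θ = p·2.764 = 0.2958 → θ = 17.21°; offset = 10.6·tan 17.21° = 3.283 m.
Layer 4: sin θ = p·5.267 = 0.5637 → θ = 34.32°; offset = 12.0·tan 34.32° = 8.191 m.
Total horizontal offset = 16.905 m.

17 m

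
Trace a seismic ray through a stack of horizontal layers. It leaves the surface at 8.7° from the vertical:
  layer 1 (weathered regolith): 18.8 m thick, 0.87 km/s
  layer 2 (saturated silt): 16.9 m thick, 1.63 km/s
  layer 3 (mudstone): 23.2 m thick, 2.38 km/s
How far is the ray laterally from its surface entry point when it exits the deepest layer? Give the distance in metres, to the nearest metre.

Apply Snell's law at each interface; in layer i the horizontal offset is hᵢ·tan θᵢ.
Layer 1: θ = 8.70°; offset = 18.8·tan 8.70° = 2.877 m.
Layer 2: sin θ = 1.63·sin 8.7°/0.87 = 0.2834, θ = 16.46°; offset = 16.9·tan 16.46° = 4.994 m.
Layer 3: sin θ = 2.38·sin 8.7°/0.87 = 0.4138, θ = 24.44°; offset = 23.2·tan 24.44° = 10.545 m.
Summing the layer offsets gives 18.416 m.

18 m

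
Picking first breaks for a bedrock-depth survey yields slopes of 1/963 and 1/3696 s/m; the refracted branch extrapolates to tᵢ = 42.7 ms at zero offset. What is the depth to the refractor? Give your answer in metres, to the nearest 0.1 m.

21.3 m

θ_c = arcsin(963/3696) = 15.10°; cos θ_c = 0.9655.
tᵢ = 2h cos θ_c/V₁ ⇒ h = tᵢ·V₁/(2 cos θ_c) = 0.0427·963/(2·0.9655) = 21.30 m.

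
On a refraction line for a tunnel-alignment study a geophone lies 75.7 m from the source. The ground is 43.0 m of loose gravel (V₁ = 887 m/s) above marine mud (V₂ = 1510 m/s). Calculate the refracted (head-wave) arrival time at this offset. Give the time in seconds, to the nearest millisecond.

t = x/V₂ + 2h·√(V₂²−V₁²)/(V₁V₂).
√(V₂²−V₁²) = √(1510²−887²) = 1222.0 m/s; delay term = 2·43.0·1222.0/(887·1510) = 0.07846 s.
t = 75.7/1510 + 0.07846 = 0.12860 s.

0.129 s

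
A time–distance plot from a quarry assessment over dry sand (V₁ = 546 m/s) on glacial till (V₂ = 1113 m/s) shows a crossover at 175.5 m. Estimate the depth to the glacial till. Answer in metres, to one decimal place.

h = (x_cross/2)·√((V₂−V₁)/(V₂+V₁)).
(V₂−V₁)/(V₂+V₁) = (1113−546)/(1113+546) = 0.3418; √ = 0.5846.
h = (175.5/2)·0.5846 = 51.30 m.

51.3 m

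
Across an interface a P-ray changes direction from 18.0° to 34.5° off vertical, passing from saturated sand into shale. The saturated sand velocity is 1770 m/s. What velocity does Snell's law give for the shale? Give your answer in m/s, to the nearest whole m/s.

3244 m/s

Snell's law: sin 18.0°/V₁ = sin 34.5°/V₂.
V₂ = V₁·sin 34.5°/sin 18.0° = 1770 × 1.8329 = 3244.28 m/s.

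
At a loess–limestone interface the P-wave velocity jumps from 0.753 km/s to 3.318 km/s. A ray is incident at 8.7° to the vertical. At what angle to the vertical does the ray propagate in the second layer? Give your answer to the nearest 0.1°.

41.8°

Snell's law: sin θ₂ = (V₂/V₁)·sin θ₁ = (3.318/0.753)·sin 8.7° = 0.6665.
θ₂ = arcsin 0.6665 = 41.80° from the normal.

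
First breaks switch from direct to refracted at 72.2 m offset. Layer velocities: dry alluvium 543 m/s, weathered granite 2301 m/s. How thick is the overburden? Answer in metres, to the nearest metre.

28 m

x_cross = 2h·√((V₂+V₁)/(V₂−V₁)) → h = x_cross / (2·√((V₂+V₁)/(V₂−V₁))).
√((V₂+V₁)/(V₂−V₁)) = √((2301+543)/(2301−543)) = 1.2719.
h = 72.2 / (2·1.2719) = 28.38 m.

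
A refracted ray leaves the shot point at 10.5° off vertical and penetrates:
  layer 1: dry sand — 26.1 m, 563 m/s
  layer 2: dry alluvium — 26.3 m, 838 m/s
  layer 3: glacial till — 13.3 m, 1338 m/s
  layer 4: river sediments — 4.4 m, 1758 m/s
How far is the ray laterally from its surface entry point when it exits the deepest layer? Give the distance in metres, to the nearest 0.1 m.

p = sin θ₁/V₁ = sin 10.5°/563 = 3.2369e-04 s/m is conserved through the stack.
Layer 1: θ = 10.50°; offset = 26.1·tan 10.50° = 4.837 m.
Layer 2: sin θ = p·838 = 0.2712 → θ = 15.74°; offset = 26.3·tan 15.74° = 7.412 m.
Layer 3: sin θ = p·1338 = 0.4331 → θ = 25.66°; offset = 13.3·tan 25.66° = 6.391 m.
Layer 4: sin θ = p·1758 = 0.5690 → θ = 34.68°; offset = 4.4·tan 34.68° = 3.045 m.
Total horizontal offset = 21.684 m.

21.7 m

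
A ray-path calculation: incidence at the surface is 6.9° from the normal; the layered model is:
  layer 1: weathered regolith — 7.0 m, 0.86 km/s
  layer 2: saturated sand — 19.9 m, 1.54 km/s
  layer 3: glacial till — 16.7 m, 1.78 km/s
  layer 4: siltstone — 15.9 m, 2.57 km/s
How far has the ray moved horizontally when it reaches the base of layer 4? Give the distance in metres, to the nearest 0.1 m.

Ray parameter p = sin 6.9° / 0.86 km/s = 1.3969e-01 s/km.
Layer 1: θ = 6.90°; offset = 7.0·tan 6.90° = 0.847 m.
Layer 2: sin θ = p·1.54 = 0.2151 → θ = 12.42°; offset = 19.9·tan 12.42° = 4.384 m.
Layer 3: sin θ = p·1.78 = 0.2487 → θ = 14.40°; offset = 16.7·tan 14.40° = 4.287 m.
Layer 4: sin θ = p·2.57 = 0.3590 → θ = 21.04°; offset = 15.9·tan 21.04° = 6.116 m.
Σ offsets = 15.634 m.

15.6 m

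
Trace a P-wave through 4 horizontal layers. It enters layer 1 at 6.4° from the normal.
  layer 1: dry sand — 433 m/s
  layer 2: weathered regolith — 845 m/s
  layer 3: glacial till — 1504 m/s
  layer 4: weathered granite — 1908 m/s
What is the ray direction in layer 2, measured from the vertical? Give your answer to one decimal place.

Snell's law across each interface conserves sin θ / V, so sin θ_2 = V_2·sin θ₁/V₁.
sin θ_2 = 845 × sin 6.4° / 433 = 0.2175.
θ_2 = 12.56° from the vertical.

12.6°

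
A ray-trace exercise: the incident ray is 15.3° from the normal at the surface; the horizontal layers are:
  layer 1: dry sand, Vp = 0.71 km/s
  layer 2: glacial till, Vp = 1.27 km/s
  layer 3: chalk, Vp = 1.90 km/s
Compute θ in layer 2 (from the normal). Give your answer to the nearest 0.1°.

28.2°

Snell's law across each interface conserves sin θ / V, so sin θ_2 = V_2·sin θ₁/V₁.
sin θ_2 = 1.27 × sin 15.3° / 0.71 = 0.4720.
θ_2 = arcsin 0.4720 = 28.16°.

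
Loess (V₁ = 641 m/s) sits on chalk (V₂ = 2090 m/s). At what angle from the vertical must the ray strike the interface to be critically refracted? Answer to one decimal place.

17.9°

At critical incidence the refracted ray runs along the interface (θ₂ = 90°), so sin θ_c = V₁/V₂.
θ_c = arcsin(641/2090) = arcsin 0.3067 = 17.86°.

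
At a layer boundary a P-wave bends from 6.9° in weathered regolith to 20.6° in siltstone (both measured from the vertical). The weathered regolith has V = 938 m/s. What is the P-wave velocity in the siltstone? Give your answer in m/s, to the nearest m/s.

Snell's law: sin 6.9°/V₁ = sin 20.6°/V₂.
V₂ = V₁·sin 20.6°/sin 6.9° = 938 × 2.9287 = 2747.10 m/s.

2747 m/s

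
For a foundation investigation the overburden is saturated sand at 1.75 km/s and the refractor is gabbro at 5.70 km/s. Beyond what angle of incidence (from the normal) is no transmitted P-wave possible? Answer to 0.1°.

At critical incidence the refracted ray runs along the interface (θ₂ = 90°), so sin θ_c = V₁/V₂.
θ_c = arcsin(1.75/5.70) = arcsin 0.3070 = 17.88°.

17.9°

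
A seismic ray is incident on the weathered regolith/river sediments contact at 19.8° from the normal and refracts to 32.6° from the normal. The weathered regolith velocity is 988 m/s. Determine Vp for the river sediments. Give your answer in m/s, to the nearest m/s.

1571 m/s

sin 19.8° = 0.3387; sin 32.6° = 0.5388.
V₂ = V₁·(sin θ₂/sin θ₁) = 988·(0.5388/0.3387) = 1571.44 m/s.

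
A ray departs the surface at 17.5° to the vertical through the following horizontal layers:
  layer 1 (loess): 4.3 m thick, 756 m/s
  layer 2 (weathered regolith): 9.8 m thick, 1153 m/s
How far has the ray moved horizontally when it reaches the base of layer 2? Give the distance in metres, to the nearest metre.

6 m

Ray parameter p = sin 17.5° / 756 m/s = 3.9776e-04 s/m.
Layer 1: θ = 17.50°; offset = 4.3·tan 17.50° = 1.356 m.
Layer 2: sin θ = p·1153 = 0.4586 → θ = 27.30°; offset = 9.8·tan 27.30° = 5.058 m.
Summing the layer offsets gives 6.413 m.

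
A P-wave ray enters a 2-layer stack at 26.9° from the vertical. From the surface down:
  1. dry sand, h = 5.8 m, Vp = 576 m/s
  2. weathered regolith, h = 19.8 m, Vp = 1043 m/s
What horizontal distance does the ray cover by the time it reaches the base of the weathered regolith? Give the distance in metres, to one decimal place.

Apply Snell's law at each interface; in layer i the horizontal offset is hᵢ·tan θᵢ.
Layer 1: θ = 26.90°; offset = 5.8·tan 26.90° = 2.943 m.
Layer 2: sin θ = 1043·sin 26.9°/576 = 0.8193, θ = 55.01°; offset = 19.8·tan 55.01° = 28.288 m.
Σ offsets = 31.230 m.

31.2 m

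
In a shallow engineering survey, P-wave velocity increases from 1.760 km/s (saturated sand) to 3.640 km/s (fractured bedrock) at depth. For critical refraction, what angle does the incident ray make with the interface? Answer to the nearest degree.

61°

At critical incidence the refracted ray runs along the interface (θ₂ = 90°), so sin θ_c = V₁/V₂.
θ_c = arcsin(1.760/3.640) = arcsin 0.4835 = 28.92°.
Measured from the interface: 90° − 28.92° = 61.08°.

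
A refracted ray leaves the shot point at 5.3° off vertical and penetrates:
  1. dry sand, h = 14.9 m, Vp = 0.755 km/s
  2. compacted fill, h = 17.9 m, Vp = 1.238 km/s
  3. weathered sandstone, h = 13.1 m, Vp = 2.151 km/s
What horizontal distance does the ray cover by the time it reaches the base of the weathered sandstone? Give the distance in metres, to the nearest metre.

8 m

p = sin θ₁/V₁ = sin 5.3°/0.755 = 1.2235e-01 s/km is conserved through the stack.
Layer 1: θ = 5.30°; offset = 14.9·tan 5.30° = 1.382 m.
Layer 2: sin θ = p·1.238 = 0.1515 → θ = 8.71°; offset = 17.9·tan 8.71° = 2.743 m.
Layer 3: sin θ = p·2.151 = 0.2632 → θ = 15.26°; offset = 13.1·tan 15.26° = 3.573 m.
Σ offsets = 7.698 m.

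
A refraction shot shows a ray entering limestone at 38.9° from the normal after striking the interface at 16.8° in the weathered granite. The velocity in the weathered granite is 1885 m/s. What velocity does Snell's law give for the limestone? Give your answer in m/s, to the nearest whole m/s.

Snell's law: sin 16.8°/V₁ = sin 38.9°/V₂.
V₂ = V₁·sin 38.9°/sin 16.8° = 1885 × 2.1726 = 4095.43 m/s.

4095 m/s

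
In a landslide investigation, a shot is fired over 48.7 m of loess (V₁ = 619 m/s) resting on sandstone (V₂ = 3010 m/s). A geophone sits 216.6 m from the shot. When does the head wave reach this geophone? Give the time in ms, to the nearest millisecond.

226 ms

t = x/V₂ + 2h·√(V₂²−V₁²)/(V₁V₂).
√(V₂²−V₁²) = √(3010²−619²) = 2945.7 m/s; delay term = 2·48.7·2945.7/(619·3010) = 0.15399 s.
t = 216.6/3010 + 0.15399 = 0.22595 s.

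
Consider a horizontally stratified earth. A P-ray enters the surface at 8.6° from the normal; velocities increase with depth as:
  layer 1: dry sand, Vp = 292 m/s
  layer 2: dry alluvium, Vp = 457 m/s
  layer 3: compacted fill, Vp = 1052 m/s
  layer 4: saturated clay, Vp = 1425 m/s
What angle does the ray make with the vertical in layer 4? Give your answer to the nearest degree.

47°

Ray parameter p = sin 8.6° / 292 = 5.1211e-04 s/m.
sin θ_4 = p·V_4 = 5.1211e-04 × 1425 = 0.7298.
θ_4 = 46.87° from the vertical.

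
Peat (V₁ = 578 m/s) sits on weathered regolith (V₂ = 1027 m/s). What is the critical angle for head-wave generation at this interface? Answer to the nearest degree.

34°

Critical incidence: sin θ_c = V₁/V₂ = 578/1027 = 0.5628.
θ_c = arcsin 0.5628 = 34.25°.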